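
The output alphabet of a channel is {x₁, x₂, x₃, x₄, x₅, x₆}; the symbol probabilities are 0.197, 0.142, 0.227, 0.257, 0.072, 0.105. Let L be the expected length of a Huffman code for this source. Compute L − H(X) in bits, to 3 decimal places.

0.030 bits

Entropy H = −Σ p log₂ p ≈ 2.4657 bits.
Huffman merges: 9/125+21/200→177/1000; 71/500+177/1000→319/1000; 197/1000+227/1000→53/125; 257/1000+319/1000→72/125; 53/125+72/125→1. L = 312/125 ≈ 2.4960.
L − H = 2.4960 − 2.4657 = 0.030 bits.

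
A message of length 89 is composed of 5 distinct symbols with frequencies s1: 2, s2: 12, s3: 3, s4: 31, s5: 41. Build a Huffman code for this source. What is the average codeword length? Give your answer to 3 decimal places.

Probabilities are the counts divided by 89.
Repeatedly combine the two least-probable nodes; the expected code length is the sum of the merged weights.
merge 2/89 + 3/89 → 5/89
merge 5/89 + 12/89 → 17/89
merge 17/89 + 31/89 → 48/89
merge 41/89 + 48/89 → 1
L = 5/89 + 17/89 + 48/89 + 1 = 159/89 ≈ 1.787 bits/symbol.

1.787 bits/symbol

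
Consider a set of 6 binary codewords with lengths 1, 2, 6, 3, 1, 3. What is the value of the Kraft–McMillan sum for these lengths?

With common denominator 2^6 = 64: Σ 2^(−ℓᵢ) = 32/64 + 16/64 + 1/64 + 8/64 + 32/64 + 8/64 = 97/64 = 1.515625.

1.515625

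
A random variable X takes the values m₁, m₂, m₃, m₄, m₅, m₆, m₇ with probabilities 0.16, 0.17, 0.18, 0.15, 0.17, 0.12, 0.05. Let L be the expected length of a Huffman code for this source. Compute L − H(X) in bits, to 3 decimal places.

0.089 bits

Entropy H = −Σ p log₂ p ≈ 2.7312 bits.
Huffman merges: 1/20+3/25→17/100; 3/20+4/25→31/100; 17/100+17/100→17/50; 17/100+9/50→7/20; 31/100+17/50→13/20; 7/20+13/20→1. L = 141/50 ≈ 2.8200.
L − H = 2.8200 − 2.7312 = 0.089 bits.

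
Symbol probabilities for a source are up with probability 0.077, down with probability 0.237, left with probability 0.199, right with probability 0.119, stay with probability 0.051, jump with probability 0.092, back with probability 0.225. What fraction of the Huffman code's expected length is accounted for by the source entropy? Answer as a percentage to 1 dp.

Entropy H = −Σ p log₂ p ≈ 2.6259 bits.
Huffman merges: 51/1000+77/1000→16/125; 23/250+119/1000→211/1000; 16/125+199/1000→327/1000; 211/1000+9/40→109/250; 237/1000+327/1000→141/250; 109/250+141/250→1. L = 1333/500 ≈ 2.6660.
Efficiency = H/L = 2.6259/2.6660 = 98.5%.

98.5%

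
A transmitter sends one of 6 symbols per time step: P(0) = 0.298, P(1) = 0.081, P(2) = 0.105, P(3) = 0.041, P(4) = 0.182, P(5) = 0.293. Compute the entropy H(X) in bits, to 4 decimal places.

2.3108 bits

H = −Σ pᵢ log₂ pᵢ.
−0.298·log₂(0.298) = 0.5205
−0.081·log₂(0.081) = 0.2937
−0.105·log₂(0.105) = 0.3414
−0.041·log₂(0.041) = 0.1889
−0.182·log₂(0.182) = 0.4474
−0.293·log₂(0.293) = 0.5189
Sum ≈ 2.3108 → 2.3108 bits.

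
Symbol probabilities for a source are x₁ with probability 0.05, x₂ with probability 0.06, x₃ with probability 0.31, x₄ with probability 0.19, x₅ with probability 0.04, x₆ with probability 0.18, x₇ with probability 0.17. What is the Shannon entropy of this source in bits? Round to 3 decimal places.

2.504 bits

H = −Σ pᵢ log₂ pᵢ.
−0.05·log₂(0.05) = 0.2161
−0.06·log₂(0.06) = 0.2435
−0.31·log₂(0.31) = 0.5238
−0.19·log₂(0.19) = 0.4552
−0.04·log₂(0.04) = 0.1858
−0.18·log₂(0.18) = 0.4453
−0.17·log₂(0.17) = 0.4346
Sum ≈ 2.5043 → 2.504 bits.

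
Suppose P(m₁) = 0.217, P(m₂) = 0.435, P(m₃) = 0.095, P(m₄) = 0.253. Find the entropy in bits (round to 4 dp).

H = −Σ pᵢ log₂ pᵢ.
−0.217·log₂(0.217) = 0.4783
−0.435·log₂(0.435) = 0.5224
−0.095·log₂(0.095) = 0.3226
−0.253·log₂(0.253) = 0.5016
Sum ≈ 1.8250 → 1.8250 bits.

1.8250 bits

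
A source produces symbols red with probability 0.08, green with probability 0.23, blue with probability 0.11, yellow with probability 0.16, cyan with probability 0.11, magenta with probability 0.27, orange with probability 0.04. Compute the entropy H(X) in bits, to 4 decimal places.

2.5985 bits

H = −Σ pᵢ log₂ pᵢ.
−0.08·log₂(0.08) = 0.2915
−0.23·log₂(0.23) = 0.4877
−0.11·log₂(0.11) = 0.3503
−0.16·log₂(0.16) = 0.4230
−0.11·log₂(0.11) = 0.3503
−0.27·log₂(0.27) = 0.5100
−0.04·log₂(0.04) = 0.1858
Sum ≈ 2.5985 → 2.5985 bits.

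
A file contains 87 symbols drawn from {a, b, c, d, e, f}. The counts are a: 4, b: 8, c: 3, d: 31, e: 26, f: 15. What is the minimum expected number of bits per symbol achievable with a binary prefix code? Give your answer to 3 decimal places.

2.241 bits/symbol

Probabilities are the counts divided by 87.
Repeatedly combine the two least-probable nodes; the expected code length is the sum of the merged weights.
merge 1/29 + 4/87 → 7/87
merge 7/87 + 8/87 → 5/29
merge 5/29 + 5/29 → 10/29
merge 26/87 + 10/29 → 56/87
merge 31/87 + 56/87 → 1
L = 7/87 + 5/29 + 10/29 + 56/87 + 1 = 65/29 ≈ 2.241 bits/symbol.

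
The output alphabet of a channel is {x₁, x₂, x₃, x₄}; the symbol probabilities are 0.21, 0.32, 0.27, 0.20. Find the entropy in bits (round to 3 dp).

1.973 bits

H = −Σ pᵢ log₂ pᵢ.
−0.21·log₂(0.21) = 0.4728
−0.32·log₂(0.32) = 0.5260
−0.27·log₂(0.27) = 0.5100
−0.20·log₂(0.20) = 0.4644
Sum ≈ 1.9733 → 1.973 bits.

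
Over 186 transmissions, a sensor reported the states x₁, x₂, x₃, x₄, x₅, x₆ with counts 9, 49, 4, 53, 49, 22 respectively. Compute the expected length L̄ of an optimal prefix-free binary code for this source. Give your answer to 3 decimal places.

2.258 bits/symbol

Probabilities are the counts divided by 186.
Repeatedly combine the two least-probable nodes; the expected code length is the sum of the merged weights.
merge 2/93 + 3/62 → 13/186
merge 13/186 + 11/93 → 35/186
merge 35/186 + 49/186 → 14/31
merge 49/186 + 53/186 → 17/31
merge 14/31 + 17/31 → 1
L = 13/186 + 35/186 + 14/31 + 17/31 + 1 = 70/31 ≈ 2.258 bits/symbol.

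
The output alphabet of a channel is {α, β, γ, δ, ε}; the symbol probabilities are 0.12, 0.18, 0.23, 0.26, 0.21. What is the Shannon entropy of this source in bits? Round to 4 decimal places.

2.2782 bits

H = −Σ pᵢ log₂ pᵢ.
−0.12·log₂(0.12) = 0.3671
−0.18·log₂(0.18) = 0.4453
−0.23·log₂(0.23) = 0.4877
−0.26·log₂(0.26) = 0.5053
−0.21·log₂(0.21) = 0.4728
Sum ≈ 2.2782 → 2.2782 bits.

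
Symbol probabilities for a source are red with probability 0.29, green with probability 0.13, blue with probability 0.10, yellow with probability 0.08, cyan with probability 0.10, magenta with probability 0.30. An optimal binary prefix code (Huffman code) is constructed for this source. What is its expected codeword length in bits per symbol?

2.41 bits/symbol

Repeatedly combine the two least-probable nodes; the expected code length is the sum of the merged weights.
merge 2/25 + 1/10 → 9/50
merge 1/10 + 13/100 → 23/100
merge 9/50 + 23/100 → 41/100
merge 29/100 + 3/10 → 59/100
merge 41/100 + 59/100 → 1
L = 9/50 + 23/100 + 41/100 + 59/100 + 1 = 241/100 = 2.41 bits/symbol.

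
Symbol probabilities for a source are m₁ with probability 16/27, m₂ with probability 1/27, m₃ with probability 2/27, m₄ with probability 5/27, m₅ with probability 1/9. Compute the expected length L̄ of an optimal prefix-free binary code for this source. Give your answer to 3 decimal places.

1.741 bits/symbol

Repeatedly combine the two least-probable nodes; the expected code length is the sum of the merged weights.
merge 1/27 + 2/27 → 1/9
merge 1/9 + 1/9 → 2/9
merge 5/27 + 2/9 → 11/27
merge 11/27 + 16/27 → 1
L = 1/9 + 2/9 + 11/27 + 1 = 47/27 ≈ 1.741 bits/symbol.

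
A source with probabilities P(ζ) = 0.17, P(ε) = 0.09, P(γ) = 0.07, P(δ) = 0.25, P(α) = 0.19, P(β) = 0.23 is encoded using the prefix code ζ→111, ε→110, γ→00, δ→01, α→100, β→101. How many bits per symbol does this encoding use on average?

2.68 bits/symbol

L̄ = Σ pᵢ·ℓᵢ = 0.17·3 + 0.09·3 + 0.07·2 + 0.25·2 + 0.19·3 + 0.23·3 = 2.68 bits/symbol.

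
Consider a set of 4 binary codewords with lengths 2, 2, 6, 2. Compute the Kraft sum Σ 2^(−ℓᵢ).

0.765625

With common denominator 2^6 = 64: Σ 2^(−ℓᵢ) = 16/64 + 16/64 + 1/64 + 16/64 = 49/64 = 0.765625.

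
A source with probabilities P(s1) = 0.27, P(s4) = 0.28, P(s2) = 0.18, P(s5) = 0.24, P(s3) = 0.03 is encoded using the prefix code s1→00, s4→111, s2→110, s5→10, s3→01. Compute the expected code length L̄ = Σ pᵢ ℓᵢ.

2.46 bits/symbol

L̄ = Σ pᵢ·ℓᵢ = 0.27·2 + 0.28·3 + 0.18·3 + 0.24·2 + 0.03·2 = 2.46 bits/symbol.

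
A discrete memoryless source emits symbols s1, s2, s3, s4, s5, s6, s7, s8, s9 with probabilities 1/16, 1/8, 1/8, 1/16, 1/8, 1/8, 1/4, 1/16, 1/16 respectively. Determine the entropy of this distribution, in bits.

Each probability is a power of 1/2, so log₂(1/p) is an integer.
H = Σ p·log₂(1/p) = 1/16·4 + 1/8·3 + 1/8·3 + 1/16·4 + 1/8·3 + 1/8·3 + 1/4·2 + 1/16·4 + 1/16·4 = 3 bits.

3 bits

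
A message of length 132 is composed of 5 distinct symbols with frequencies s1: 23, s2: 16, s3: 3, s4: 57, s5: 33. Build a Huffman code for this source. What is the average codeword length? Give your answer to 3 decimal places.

2.030 bits/symbol

Probabilities are the counts divided by 132.
Repeatedly combine the two least-probable nodes; the expected code length is the sum of the merged weights.
merge 1/44 + 4/33 → 19/132
merge 19/132 + 23/132 → 7/22
merge 1/4 + 7/22 → 25/44
merge 19/44 + 25/44 → 1
L = 19/132 + 7/22 + 25/44 + 1 = 67/33 ≈ 2.030 bits/symbol.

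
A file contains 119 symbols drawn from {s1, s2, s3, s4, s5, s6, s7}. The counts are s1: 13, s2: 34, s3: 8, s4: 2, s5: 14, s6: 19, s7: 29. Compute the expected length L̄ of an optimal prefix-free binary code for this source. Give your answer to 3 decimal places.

2.555 bits/symbol

Probabilities are the counts divided by 119.
Repeatedly combine the two least-probable nodes; the expected code length is the sum of the merged weights.
merge 2/119 + 8/119 → 10/119
merge 10/119 + 13/119 → 23/119
merge 2/17 + 19/119 → 33/119
merge 23/119 + 29/119 → 52/119
merge 33/119 + 2/7 → 67/119
merge 52/119 + 67/119 → 1
L = 10/119 + 23/119 + 33/119 + 52/119 + 67/119 + 1 = 304/119 ≈ 2.555 bits/symbol.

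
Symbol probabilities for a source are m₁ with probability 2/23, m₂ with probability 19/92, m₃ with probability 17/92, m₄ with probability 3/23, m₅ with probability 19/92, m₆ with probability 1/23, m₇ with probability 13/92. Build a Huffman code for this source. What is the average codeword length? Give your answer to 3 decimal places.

Repeatedly combine the two least-probable nodes; the expected code length is the sum of the merged weights.
merge 1/23 + 2/23 → 3/23
merge 3/23 + 3/23 → 6/23
merge 13/92 + 17/92 → 15/46
merge 19/92 + 19/92 → 19/46
merge 6/23 + 15/46 → 27/46
merge 19/46 + 27/46 → 1
L = 3/23 + 6/23 + 15/46 + 19/46 + 27/46 + 1 = 125/46 ≈ 2.717 bits/symbol.

2.717 bits/symbol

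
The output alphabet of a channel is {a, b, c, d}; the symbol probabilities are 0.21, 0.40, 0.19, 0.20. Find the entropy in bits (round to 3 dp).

1.921 bits

H = −Σ pᵢ log₂ pᵢ.
−0.21·log₂(0.21) = 0.4728
−0.40·log₂(0.40) = 0.5288
−0.19·log₂(0.19) = 0.4552
−0.20·log₂(0.20) = 0.4644
Sum ≈ 1.9212 → 1.921 bits.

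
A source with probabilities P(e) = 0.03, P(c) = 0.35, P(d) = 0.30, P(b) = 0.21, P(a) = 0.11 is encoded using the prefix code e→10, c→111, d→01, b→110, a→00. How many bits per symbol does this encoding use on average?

2.56 bits/symbol

L̄ = Σ pᵢ·ℓᵢ = 0.03·2 + 0.35·3 + 0.30·2 + 0.21·3 + 0.11·2 = 2.56 bits/symbol.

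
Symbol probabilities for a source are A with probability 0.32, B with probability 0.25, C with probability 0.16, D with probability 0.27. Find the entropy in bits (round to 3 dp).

H = −Σ pᵢ log₂ pᵢ.
−0.32·log₂(0.32) = 0.5260
−0.25·log₂(0.25) = 0.5000
−0.16·log₂(0.16) = 0.4230
−0.27·log₂(0.27) = 0.5100
Sum ≈ 1.9591 → 1.959 bits.

1.959 bits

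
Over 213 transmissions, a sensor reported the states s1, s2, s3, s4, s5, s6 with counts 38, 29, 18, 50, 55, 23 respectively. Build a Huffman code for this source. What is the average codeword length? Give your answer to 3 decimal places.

2.507 bits/symbol

Probabilities are the counts divided by 213.
Repeatedly combine the two least-probable nodes; the expected code length is the sum of the merged weights.
merge 6/71 + 23/213 → 41/213
merge 29/213 + 38/213 → 67/213
merge 41/213 + 50/213 → 91/213
merge 55/213 + 67/213 → 122/213
merge 91/213 + 122/213 → 1
L = 41/213 + 67/213 + 91/213 + 122/213 + 1 = 178/71 ≈ 2.507 bits/symbol.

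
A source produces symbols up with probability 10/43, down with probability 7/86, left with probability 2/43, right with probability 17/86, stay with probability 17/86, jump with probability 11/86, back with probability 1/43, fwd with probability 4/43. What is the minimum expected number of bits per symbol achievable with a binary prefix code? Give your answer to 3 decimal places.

Repeatedly combine the two least-probable nodes; the expected code length is the sum of the merged weights.
merge 1/43 + 2/43 → 3/43
merge 3/43 + 7/86 → 13/86
merge 4/43 + 11/86 → 19/86
merge 13/86 + 17/86 → 15/43
merge 17/86 + 19/86 → 18/43
merge 10/43 + 15/43 → 25/43
merge 18/43 + 25/43 → 1
L = 3/43 + 13/86 + 19/86 + 15/43 + 18/43 + 25/43 + 1 = 120/43 ≈ 2.791 bits/symbol.

2.791 bits/symbol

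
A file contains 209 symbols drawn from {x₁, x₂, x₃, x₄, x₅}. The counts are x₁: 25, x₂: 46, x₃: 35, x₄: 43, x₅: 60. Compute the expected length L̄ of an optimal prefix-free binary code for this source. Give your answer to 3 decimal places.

2.287 bits/symbol

Probabilities are the counts divided by 209.
Repeatedly combine the two least-probable nodes; the expected code length is the sum of the merged weights.
merge 25/209 + 35/209 → 60/209
merge 43/209 + 46/209 → 89/209
merge 60/209 + 60/209 → 120/209
merge 89/209 + 120/209 → 1
L = 60/209 + 89/209 + 120/209 + 1 = 478/209 ≈ 2.287 bits/symbol.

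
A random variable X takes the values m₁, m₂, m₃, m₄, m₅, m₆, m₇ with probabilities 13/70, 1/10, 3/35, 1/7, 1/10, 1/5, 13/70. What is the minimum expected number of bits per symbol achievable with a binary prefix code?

Repeatedly combine the two least-probable nodes; the expected code length is the sum of the merged weights.
merge 3/35 + 1/10 → 13/70
merge 1/10 + 1/7 → 17/70
merge 13/70 + 13/70 → 13/35
merge 13/70 + 1/5 → 27/70
merge 17/70 + 13/35 → 43/70
merge 27/70 + 43/70 → 1
L = 13/70 + 17/70 + 13/35 + 27/70 + 43/70 + 1 = 14/5 = 2.8 bits/symbol.

2.8 bits/symbol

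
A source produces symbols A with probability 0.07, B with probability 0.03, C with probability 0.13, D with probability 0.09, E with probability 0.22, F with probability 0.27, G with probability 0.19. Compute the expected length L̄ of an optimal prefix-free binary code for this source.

2.61 bits/symbol

Repeatedly combine the two least-probable nodes; the expected code length is the sum of the merged weights.
merge 3/100 + 7/100 → 1/10
merge 9/100 + 1/10 → 19/100
merge 13/100 + 19/100 → 8/25
merge 19/100 + 11/50 → 41/100
merge 27/100 + 8/25 → 59/100
merge 41/100 + 59/100 → 1
L = 1/10 + 19/100 + 8/25 + 41/100 + 59/100 + 1 = 261/100 = 2.61 bits/symbol.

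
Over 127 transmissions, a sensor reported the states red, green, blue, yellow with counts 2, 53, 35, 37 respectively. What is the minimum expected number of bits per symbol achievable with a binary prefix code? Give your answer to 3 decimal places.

Probabilities are the counts divided by 127.
Repeatedly combine the two least-probable nodes; the expected code length is the sum of the merged weights.
merge 2/127 + 35/127 → 37/127
merge 37/127 + 37/127 → 74/127
merge 53/127 + 74/127 → 1
L = 37/127 + 74/127 + 1 = 238/127 ≈ 1.874 bits/symbol.

1.874 bits/symbol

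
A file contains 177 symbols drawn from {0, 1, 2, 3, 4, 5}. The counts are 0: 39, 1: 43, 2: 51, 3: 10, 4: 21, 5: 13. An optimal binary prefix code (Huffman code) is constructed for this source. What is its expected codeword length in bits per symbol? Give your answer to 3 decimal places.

2.379 bits/symbol

Probabilities are the counts divided by 177.
Repeatedly combine the two least-probable nodes; the expected code length is the sum of the merged weights.
merge 10/177 + 13/177 → 23/177
merge 7/59 + 23/177 → 44/177
merge 13/59 + 43/177 → 82/177
merge 44/177 + 17/59 → 95/177
merge 82/177 + 95/177 → 1
L = 23/177 + 44/177 + 82/177 + 95/177 + 1 = 421/177 ≈ 2.379 bits/symbol.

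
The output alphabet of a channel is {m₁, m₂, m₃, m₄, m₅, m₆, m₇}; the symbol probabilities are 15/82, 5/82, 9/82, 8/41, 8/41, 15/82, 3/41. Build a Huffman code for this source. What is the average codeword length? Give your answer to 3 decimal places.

Repeatedly combine the two least-probable nodes; the expected code length is the sum of the merged weights.
merge 5/82 + 3/41 → 11/82
merge 9/82 + 11/82 → 10/41
merge 15/82 + 15/82 → 15/41
merge 8/41 + 8/41 → 16/41
merge 10/41 + 15/41 → 25/41
merge 16/41 + 25/41 → 1
L = 11/82 + 10/41 + 15/41 + 16/41 + 25/41 + 1 = 225/82 ≈ 2.744 bits/symbol.

2.744 bits/symbol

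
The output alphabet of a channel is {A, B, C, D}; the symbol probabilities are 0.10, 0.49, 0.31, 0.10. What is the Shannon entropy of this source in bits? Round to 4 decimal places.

H = −Σ pᵢ log₂ pᵢ.
−0.10·log₂(0.10) = 0.3322
−0.49·log₂(0.49) = 0.5043
−0.31·log₂(0.31) = 0.5238
−0.10·log₂(0.10) = 0.3322
Sum ≈ 1.6925 → 1.6925 bits.

1.6925 bits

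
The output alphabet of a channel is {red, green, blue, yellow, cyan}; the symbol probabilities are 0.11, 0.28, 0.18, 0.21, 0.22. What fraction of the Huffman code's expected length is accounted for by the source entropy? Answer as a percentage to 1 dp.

98.8%

Entropy H = −Σ p log₂ p ≈ 2.2632 bits.
Huffman merges: 11/100+9/50→29/100; 21/100+11/50→43/100; 7/25+29/100→57/100; 43/100+57/100→1. L = 229/100 ≈ 2.2900.
Efficiency = H/L = 2.2632/2.2900 = 98.8%.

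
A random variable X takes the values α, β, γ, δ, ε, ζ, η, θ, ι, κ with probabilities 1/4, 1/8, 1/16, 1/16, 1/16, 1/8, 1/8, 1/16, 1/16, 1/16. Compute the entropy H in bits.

Each probability is a power of 1/2, so log₂(1/p) is an integer.
H = Σ p·log₂(1/p) = 1/4·2 + 1/8·3 + 1/16·4 + 1/16·4 + 1/16·4 + 1/8·3 + 1/8·3 + 1/16·4 + 1/16·4 + 1/16·4 = 3.125 bits.

3.125 bits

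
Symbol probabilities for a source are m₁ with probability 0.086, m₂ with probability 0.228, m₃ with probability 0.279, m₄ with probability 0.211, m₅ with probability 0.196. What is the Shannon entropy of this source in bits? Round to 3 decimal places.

H = −Σ pᵢ log₂ pᵢ.
−0.086·log₂(0.086) = 0.3044
−0.228·log₂(0.228) = 0.4863
−0.279·log₂(0.279) = 0.5138
−0.211·log₂(0.211) = 0.4736
−0.196·log₂(0.196) = 0.4608
Sum ≈ 2.2390 → 2.239 bits.

2.239 bits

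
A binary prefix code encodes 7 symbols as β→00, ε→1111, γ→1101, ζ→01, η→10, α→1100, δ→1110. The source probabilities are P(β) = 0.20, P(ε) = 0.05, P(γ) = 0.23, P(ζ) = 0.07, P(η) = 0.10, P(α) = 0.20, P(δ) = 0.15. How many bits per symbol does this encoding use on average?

L̄ = Σ pᵢ·ℓᵢ = 0.20·2 + 0.05·4 + 0.23·4 + 0.07·2 + 0.10·2 + 0.20·4 + 0.15·4 = 3.26 bits/symbol.

3.26 bits/symbol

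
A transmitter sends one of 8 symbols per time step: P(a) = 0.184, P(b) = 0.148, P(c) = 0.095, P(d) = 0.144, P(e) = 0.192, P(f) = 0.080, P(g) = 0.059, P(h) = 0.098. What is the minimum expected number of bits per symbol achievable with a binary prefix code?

2.947 bits/symbol

Repeatedly combine the two least-probable nodes; the expected code length is the sum of the merged weights.
merge 59/1000 + 2/25 → 139/1000
merge 19/200 + 49/500 → 193/1000
merge 139/1000 + 18/125 → 283/1000
merge 37/250 + 23/125 → 83/250
merge 24/125 + 193/1000 → 77/200
merge 283/1000 + 83/250 → 123/200
merge 77/200 + 123/200 → 1
L = 139/1000 + 193/1000 + 283/1000 + 83/250 + 77/200 + 123/200 + 1 = 2947/1000 = 2.947 bits/symbol.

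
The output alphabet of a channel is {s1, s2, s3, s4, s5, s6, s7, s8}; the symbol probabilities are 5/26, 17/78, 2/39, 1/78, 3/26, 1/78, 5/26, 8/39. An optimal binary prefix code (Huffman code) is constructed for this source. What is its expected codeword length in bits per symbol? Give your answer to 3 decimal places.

2.679 bits/symbol

Repeatedly combine the two least-probable nodes; the expected code length is the sum of the merged weights.
merge 1/78 + 1/78 → 1/39
merge 1/39 + 2/39 → 1/13
merge 1/13 + 3/26 → 5/26
merge 5/26 + 5/26 → 5/13
merge 5/26 + 8/39 → 31/78
merge 17/78 + 5/13 → 47/78
merge 31/78 + 47/78 → 1
L = 1/39 + 1/13 + 5/26 + 5/13 + 31/78 + 47/78 + 1 = 209/78 ≈ 2.679 bits/symbol.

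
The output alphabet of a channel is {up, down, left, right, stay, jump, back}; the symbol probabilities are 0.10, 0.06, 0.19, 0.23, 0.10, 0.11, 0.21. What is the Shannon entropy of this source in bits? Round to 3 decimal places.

H = −Σ pᵢ log₂ pᵢ.
−0.10·log₂(0.10) = 0.3322
−0.06·log₂(0.06) = 0.2435
−0.19·log₂(0.19) = 0.4552
−0.23·log₂(0.23) = 0.4877
−0.10·log₂(0.10) = 0.3322
−0.11·log₂(0.11) = 0.3503
−0.21·log₂(0.21) = 0.4728
Sum ≈ 2.6739 → 2.674 bits.

2.674 bits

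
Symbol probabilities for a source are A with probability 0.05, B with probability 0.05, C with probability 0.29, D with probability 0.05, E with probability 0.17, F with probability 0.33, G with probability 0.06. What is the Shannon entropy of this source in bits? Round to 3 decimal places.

H = −Σ pᵢ log₂ pᵢ.
−0.05·log₂(0.05) = 0.2161
−0.05·log₂(0.05) = 0.2161
−0.29·log₂(0.29) = 0.5179
−0.05·log₂(0.05) = 0.2161
−0.17·log₂(0.17) = 0.4346
−0.33·log₂(0.33) = 0.5278
−0.06·log₂(0.06) = 0.2435
Sum ≈ 2.3721 → 2.372 bits.

2.372 bits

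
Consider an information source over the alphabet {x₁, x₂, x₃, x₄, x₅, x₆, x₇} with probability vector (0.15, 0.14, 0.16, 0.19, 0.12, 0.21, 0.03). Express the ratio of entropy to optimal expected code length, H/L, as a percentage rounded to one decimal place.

Entropy H = −Σ p log₂ p ≈ 2.6776 bits.
Huffman merges: 3/100+3/25→3/20; 7/50+3/20→29/100; 3/20+4/25→31/100; 19/100+21/100→2/5; 29/100+31/100→3/5; 2/5+3/5→1. L = 11/4 ≈ 2.7500.
Efficiency = H/L = 2.6776/2.7500 = 97.4%.

97.4%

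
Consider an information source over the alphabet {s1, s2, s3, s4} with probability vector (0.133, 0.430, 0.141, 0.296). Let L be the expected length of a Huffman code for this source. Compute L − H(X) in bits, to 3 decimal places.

Entropy H = −Σ p log₂ p ≈ 1.8290 bits.
Huffman merges: 133/1000+141/1000→137/500; 137/500+37/125→57/100; 43/100+57/100→1. L = 461/250 ≈ 1.8440.
L − H = 1.8440 − 1.8290 = 0.015 bits.

0.015 bits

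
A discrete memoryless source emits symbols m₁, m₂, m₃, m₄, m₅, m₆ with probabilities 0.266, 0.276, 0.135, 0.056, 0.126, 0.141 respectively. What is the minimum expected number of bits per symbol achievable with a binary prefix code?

Repeatedly combine the two least-probable nodes; the expected code length is the sum of the merged weights.
merge 7/125 + 63/500 → 91/500
merge 27/200 + 141/1000 → 69/250
merge 91/500 + 133/500 → 56/125
merge 69/250 + 69/250 → 69/125
merge 56/125 + 69/125 → 1
L = 91/500 + 69/250 + 56/125 + 69/125 + 1 = 1229/500 = 2.458 bits/symbol.

2.458 bits/symbol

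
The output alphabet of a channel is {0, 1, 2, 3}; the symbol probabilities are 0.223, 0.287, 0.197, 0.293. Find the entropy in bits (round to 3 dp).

1.980 bits

H = −Σ pᵢ log₂ pᵢ.
−0.223·log₂(0.223) = 0.4828
−0.287·log₂(0.287) = 0.5169
−0.197·log₂(0.197) = 0.4617
−0.293·log₂(0.293) = 0.5189
Sum ≈ 1.9802 → 1.980 bits.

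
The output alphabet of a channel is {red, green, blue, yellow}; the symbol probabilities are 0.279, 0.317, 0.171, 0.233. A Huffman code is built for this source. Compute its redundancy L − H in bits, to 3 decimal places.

0.035 bits

Entropy H = −Σ p log₂ p ≈ 1.9646 bits.
Huffman merges: 171/1000+233/1000→101/250; 279/1000+317/1000→149/250; 101/250+149/250→1. L = 2 ≈ 2.0000.
L − H = 2.0000 − 1.9646 = 0.035 bits.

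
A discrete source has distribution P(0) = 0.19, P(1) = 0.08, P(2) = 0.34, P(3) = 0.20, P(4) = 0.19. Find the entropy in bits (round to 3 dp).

2.196 bits

H = −Σ pᵢ log₂ pᵢ.
−0.19·log₂(0.19) = 0.4552
−0.08·log₂(0.08) = 0.2915
−0.34·log₂(0.34) = 0.5292
−0.20·log₂(0.20) = 0.4644
−0.19·log₂(0.19) = 0.4552
Sum ≈ 2.1955 → 2.196 bits.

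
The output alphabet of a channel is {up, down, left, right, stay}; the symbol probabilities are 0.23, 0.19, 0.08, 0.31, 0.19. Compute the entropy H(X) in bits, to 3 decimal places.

H = −Σ pᵢ log₂ pᵢ.
−0.23·log₂(0.23) = 0.4877
−0.19·log₂(0.19) = 0.4552
−0.08·log₂(0.08) = 0.2915
−0.31·log₂(0.31) = 0.5238
−0.19·log₂(0.19) = 0.4552
Sum ≈ 2.2134 → 2.213 bits.

2.213 bits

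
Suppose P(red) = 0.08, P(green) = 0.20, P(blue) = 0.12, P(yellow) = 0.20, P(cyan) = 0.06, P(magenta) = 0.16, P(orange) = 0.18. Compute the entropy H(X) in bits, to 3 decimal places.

2.699 bits

H = −Σ pᵢ log₂ pᵢ.
−0.08·log₂(0.08) = 0.2915
−0.20·log₂(0.20) = 0.4644
−0.12·log₂(0.12) = 0.3671
−0.20·log₂(0.20) = 0.4644
−0.06·log₂(0.06) = 0.2435
−0.16·log₂(0.16) = 0.4230
−0.18·log₂(0.18) = 0.4453
Sum ≈ 2.6992 → 2.699 bits.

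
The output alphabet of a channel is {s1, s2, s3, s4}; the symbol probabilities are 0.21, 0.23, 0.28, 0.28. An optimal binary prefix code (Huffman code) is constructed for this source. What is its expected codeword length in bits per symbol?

Repeatedly combine the two least-probable nodes; the expected code length is the sum of the merged weights.
merge 21/100 + 23/100 → 11/25
merge 7/25 + 7/25 → 14/25
merge 11/25 + 14/25 → 1
L = 11/25 + 14/25 + 1 = 2 bits/symbol.

2 bits/symbol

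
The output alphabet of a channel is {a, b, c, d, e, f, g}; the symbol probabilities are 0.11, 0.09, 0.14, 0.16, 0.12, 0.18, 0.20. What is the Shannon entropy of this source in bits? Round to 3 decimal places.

2.760 bits

H = −Σ pᵢ log₂ pᵢ.
−0.11·log₂(0.11) = 0.3503
−0.09·log₂(0.09) = 0.3127
−0.14·log₂(0.14) = 0.3971
−0.16·log₂(0.16) = 0.4230
−0.12·log₂(0.12) = 0.3671
−0.18·log₂(0.18) = 0.4453
−0.20·log₂(0.20) = 0.4644
Sum ≈ 2.7598 → 2.760 bits.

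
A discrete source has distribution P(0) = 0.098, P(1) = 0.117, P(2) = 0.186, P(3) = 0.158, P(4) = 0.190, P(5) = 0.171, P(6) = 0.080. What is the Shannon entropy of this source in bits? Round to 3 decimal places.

H = −Σ pᵢ log₂ pᵢ.
−0.098·log₂(0.098) = 0.3284
−0.117·log₂(0.117) = 0.3622
−0.186·log₂(0.186) = 0.4514
−0.158·log₂(0.158) = 0.4206
−0.190·log₂(0.190) = 0.4552
−0.171·log₂(0.171) = 0.4357
−0.080·log₂(0.080) = 0.2915
Sum ≈ 2.7449 → 2.745 bits.

2.745 bits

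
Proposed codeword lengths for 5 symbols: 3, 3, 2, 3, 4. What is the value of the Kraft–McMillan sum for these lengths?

With common denominator 2^4 = 16: Σ 2^(−ℓᵢ) = 2/16 + 2/16 + 4/16 + 2/16 + 1/16 = 11/16 = 0.6875.

0.6875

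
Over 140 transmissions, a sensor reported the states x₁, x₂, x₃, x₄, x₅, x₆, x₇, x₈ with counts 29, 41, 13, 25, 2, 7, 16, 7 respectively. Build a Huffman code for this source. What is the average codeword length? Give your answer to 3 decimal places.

Probabilities are the counts divided by 140.
Repeatedly combine the two least-probable nodes; the expected code length is the sum of the merged weights.
merge 1/70 + 1/20 → 9/140
merge 1/20 + 9/140 → 4/35
merge 13/140 + 4/35 → 29/140
merge 4/35 + 5/28 → 41/140
merge 29/140 + 29/140 → 29/70
merge 41/140 + 41/140 → 41/70
merge 29/70 + 41/70 → 1
L = 9/140 + 4/35 + 29/140 + 41/140 + 29/70 + 41/70 + 1 = 75/28 ≈ 2.679 bits/symbol.

2.679 bits/symbol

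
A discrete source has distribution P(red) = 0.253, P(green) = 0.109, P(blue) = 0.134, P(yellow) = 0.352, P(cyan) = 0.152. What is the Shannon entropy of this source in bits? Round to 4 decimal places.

H = −Σ pᵢ log₂ pᵢ.
−0.253·log₂(0.253) = 0.5016
−0.109·log₂(0.109) = 0.3485
−0.134·log₂(0.134) = 0.3886
−0.352·log₂(0.352) = 0.5302
−0.152·log₂(0.152) = 0.4131
Sum ≈ 2.1821 → 2.1821 bits.

2.1821 bits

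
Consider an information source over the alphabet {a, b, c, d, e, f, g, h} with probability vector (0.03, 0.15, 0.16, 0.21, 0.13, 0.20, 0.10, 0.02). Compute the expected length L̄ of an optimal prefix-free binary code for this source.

Repeatedly combine the two least-probable nodes; the expected code length is the sum of the merged weights.
merge 1/50 + 3/100 → 1/20
merge 1/20 + 1/10 → 3/20
merge 13/100 + 3/20 → 7/25
merge 3/20 + 4/25 → 31/100
merge 1/5 + 21/100 → 41/100
merge 7/25 + 31/100 → 59/100
merge 41/100 + 59/100 → 1
L = 1/20 + 3/20 + 7/25 + 31/100 + 41/100 + 59/100 + 1 = 279/100 = 2.79 bits/symbol.

2.79 bits/symbol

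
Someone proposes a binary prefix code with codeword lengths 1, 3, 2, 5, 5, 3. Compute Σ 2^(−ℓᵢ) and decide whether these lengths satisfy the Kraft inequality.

With common denominator 2^5 = 32: Σ 2^(−ℓᵢ) = 16/32 + 4/32 + 8/32 + 1/32 + 1/32 + 4/32 = 34/32 = 1.0625.
Kraft's inequality requires Σ ≤ 1; here Σ = 1.0625 > 1, so no such prefix code exists.

1.0625; no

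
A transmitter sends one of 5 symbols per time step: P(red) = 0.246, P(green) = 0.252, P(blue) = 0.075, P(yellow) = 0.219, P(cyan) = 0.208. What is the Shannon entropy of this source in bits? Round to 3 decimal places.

2.230 bits

H = −Σ pᵢ log₂ pᵢ.
−0.246·log₂(0.246) = 0.4977
−0.252·log₂(0.252) = 0.5011
−0.075·log₂(0.075) = 0.2803
−0.219·log₂(0.219) = 0.4798
−0.208·log₂(0.208) = 0.4712
Sum ≈ 2.2301 → 2.230 bits.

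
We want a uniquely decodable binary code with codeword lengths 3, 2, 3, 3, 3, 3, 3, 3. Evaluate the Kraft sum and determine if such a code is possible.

With common denominator 2^3 = 8: Σ 2^(−ℓᵢ) = 1/8 + 2/8 + 1/8 + 1/8 + 1/8 + 1/8 + 1/8 + 1/8 = 9/8 = 1.125.
Kraft's inequality requires Σ ≤ 1; here Σ = 1.125 > 1, so no such prefix code exists.

1.125; no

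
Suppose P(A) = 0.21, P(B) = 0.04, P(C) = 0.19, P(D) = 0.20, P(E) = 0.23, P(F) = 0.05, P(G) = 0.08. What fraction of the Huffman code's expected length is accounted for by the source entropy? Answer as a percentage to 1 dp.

Entropy H = −Σ p log₂ p ≈ 2.5735 bits.
Huffman merges: 1/25+1/20→9/100; 2/25+9/100→17/100; 17/100+19/100→9/25; 1/5+21/100→41/100; 23/100+9/25→59/100; 41/100+59/100→1. L = 131/50 ≈ 2.6200.
Efficiency = H/L = 2.5735/2.6200 = 98.2%.

98.2%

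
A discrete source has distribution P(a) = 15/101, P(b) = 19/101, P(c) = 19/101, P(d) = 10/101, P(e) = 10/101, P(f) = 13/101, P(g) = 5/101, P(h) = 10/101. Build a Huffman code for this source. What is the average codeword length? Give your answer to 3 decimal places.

2.960 bits/symbol

Repeatedly combine the two least-probable nodes; the expected code length is the sum of the merged weights.
merge 5/101 + 10/101 → 15/101
merge 10/101 + 10/101 → 20/101
merge 13/101 + 15/101 → 28/101
merge 15/101 + 19/101 → 34/101
merge 19/101 + 20/101 → 39/101
merge 28/101 + 34/101 → 62/101
merge 39/101 + 62/101 → 1
L = 15/101 + 20/101 + 28/101 + 34/101 + 39/101 + 62/101 + 1 = 299/101 ≈ 2.960 bits/symbol.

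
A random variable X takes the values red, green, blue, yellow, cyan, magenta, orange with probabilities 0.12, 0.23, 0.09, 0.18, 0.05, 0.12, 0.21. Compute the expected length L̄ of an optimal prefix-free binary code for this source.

2.7 bits/symbol

Repeatedly combine the two least-probable nodes; the expected code length is the sum of the merged weights.
merge 1/20 + 9/100 → 7/50
merge 3/25 + 3/25 → 6/25
merge 7/50 + 9/50 → 8/25
merge 21/100 + 23/100 → 11/25
merge 6/25 + 8/25 → 14/25
merge 11/25 + 14/25 → 1
L = 7/50 + 6/25 + 8/25 + 11/25 + 14/25 + 1 = 27/10 = 2.7 bits/symbol.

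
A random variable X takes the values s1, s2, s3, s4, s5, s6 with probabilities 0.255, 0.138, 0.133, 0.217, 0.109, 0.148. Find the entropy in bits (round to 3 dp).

H = −Σ pᵢ log₂ pᵢ.
−0.255·log₂(0.255) = 0.5027
−0.138·log₂(0.138) = 0.3943
−0.133·log₂(0.133) = 0.3871
−0.217·log₂(0.217) = 0.4783
−0.109·log₂(0.109) = 0.3485
−0.148·log₂(0.148) = 0.4079
Sum ≈ 2.5189 → 2.519 bits.

2.519 bits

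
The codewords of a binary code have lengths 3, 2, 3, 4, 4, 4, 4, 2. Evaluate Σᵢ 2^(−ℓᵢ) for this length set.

With common denominator 2^4 = 16: Σ 2^(−ℓᵢ) = 2/16 + 4/16 + 2/16 + 1/16 + 1/16 + 1/16 + 1/16 + 4/16 = 16/16 = 1.

1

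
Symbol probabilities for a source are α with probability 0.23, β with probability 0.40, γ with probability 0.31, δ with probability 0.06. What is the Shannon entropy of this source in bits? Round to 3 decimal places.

H = −Σ pᵢ log₂ pᵢ.
−0.23·log₂(0.23) = 0.4877
−0.40·log₂(0.40) = 0.5288
−0.31·log₂(0.31) = 0.5238
−0.06·log₂(0.06) = 0.2435
Sum ≈ 1.7838 → 1.784 bits.

1.784 bits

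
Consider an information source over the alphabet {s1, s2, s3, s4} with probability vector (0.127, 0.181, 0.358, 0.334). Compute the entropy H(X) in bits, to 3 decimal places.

H = −Σ pᵢ log₂ pᵢ.
−0.127·log₂(0.127) = 0.3781
−0.181·log₂(0.181) = 0.4463
−0.358·log₂(0.358) = 0.5305
−0.334·log₂(0.334) = 0.5284
Sum ≈ 1.8834 → 1.883 bits.

1.883 bits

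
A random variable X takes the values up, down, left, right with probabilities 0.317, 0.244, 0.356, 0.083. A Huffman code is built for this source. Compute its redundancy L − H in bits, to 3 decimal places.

0.121 bits

Entropy H = −Σ p log₂ p ≈ 1.8505 bits.
Huffman merges: 83/1000+61/250→327/1000; 317/1000+327/1000→161/250; 89/250+161/250→1. L = 1971/1000 ≈ 1.9710.
L − H = 1.9710 − 1.8505 = 0.121 bits.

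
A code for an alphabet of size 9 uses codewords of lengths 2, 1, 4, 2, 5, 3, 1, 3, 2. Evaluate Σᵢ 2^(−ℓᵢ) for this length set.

With common denominator 2^5 = 32: Σ 2^(−ℓᵢ) = 8/32 + 16/32 + 2/32 + 8/32 + 1/32 + 4/32 + 16/32 + 4/32 + 8/32 = 67/32 = 2.09375.

2.09375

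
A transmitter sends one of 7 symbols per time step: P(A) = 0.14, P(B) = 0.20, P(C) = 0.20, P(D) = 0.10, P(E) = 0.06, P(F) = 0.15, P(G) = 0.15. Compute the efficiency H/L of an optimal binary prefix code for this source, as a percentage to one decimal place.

98.6%

Entropy H = −Σ p log₂ p ≈ 2.7227 bits.
Huffman merges: 3/50+1/10→4/25; 7/50+3/20→29/100; 3/20+4/25→31/100; 1/5+1/5→2/5; 29/100+31/100→3/5; 2/5+3/5→1. L = 69/25 ≈ 2.7600.
Efficiency = H/L = 2.7227/2.7600 = 98.6%.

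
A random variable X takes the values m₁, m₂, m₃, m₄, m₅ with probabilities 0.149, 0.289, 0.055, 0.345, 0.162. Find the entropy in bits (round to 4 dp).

H = −Σ pᵢ log₂ pᵢ.
−0.149·log₂(0.149) = 0.4092
−0.289·log₂(0.289) = 0.5176
−0.055·log₂(0.055) = 0.2301
−0.345·log₂(0.345) = 0.5297
−0.162·log₂(0.162) = 0.4254
Sum ≈ 2.1120 → 2.1120 bits.

2.1120 bits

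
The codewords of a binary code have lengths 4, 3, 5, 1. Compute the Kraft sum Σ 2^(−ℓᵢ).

With common denominator 2^5 = 32: Σ 2^(−ℓᵢ) = 2/32 + 4/32 + 1/32 + 16/32 = 23/32 = 0.71875.

0.71875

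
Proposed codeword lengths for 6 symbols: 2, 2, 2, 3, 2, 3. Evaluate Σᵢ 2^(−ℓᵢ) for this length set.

With common denominator 2^3 = 8: Σ 2^(−ℓᵢ) = 2/8 + 2/8 + 2/8 + 1/8 + 2/8 + 1/8 = 10/8 = 1.25.

1.25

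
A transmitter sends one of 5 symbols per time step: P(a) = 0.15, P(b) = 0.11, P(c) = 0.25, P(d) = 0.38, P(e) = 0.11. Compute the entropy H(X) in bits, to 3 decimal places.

H = −Σ pᵢ log₂ pᵢ.
−0.15·log₂(0.15) = 0.4105
−0.11·log₂(0.11) = 0.3503
−0.25·log₂(0.25) = 0.5000
−0.38·log₂(0.38) = 0.5305
−0.11·log₂(0.11) = 0.3503
Sum ≈ 2.1416 → 2.142 bits.

2.142 bits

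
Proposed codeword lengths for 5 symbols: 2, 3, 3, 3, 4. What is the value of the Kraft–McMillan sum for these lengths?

With common denominator 2^4 = 16: Σ 2^(−ℓᵢ) = 4/16 + 2/16 + 2/16 + 2/16 + 1/16 = 11/16 = 0.6875.

0.6875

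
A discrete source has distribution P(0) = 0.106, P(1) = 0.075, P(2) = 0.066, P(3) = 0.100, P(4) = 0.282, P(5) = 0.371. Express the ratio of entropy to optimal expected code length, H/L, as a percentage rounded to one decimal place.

97.3%

Entropy H = −Σ p log₂ p ≈ 2.2602 bits.
Huffman merges: 33/500+3/40→141/1000; 1/10+53/500→103/500; 141/1000+103/500→347/1000; 141/500+347/1000→629/1000; 371/1000+629/1000→1. L = 2323/1000 ≈ 2.3230.
Efficiency = H/L = 2.2602/2.3230 = 97.3%.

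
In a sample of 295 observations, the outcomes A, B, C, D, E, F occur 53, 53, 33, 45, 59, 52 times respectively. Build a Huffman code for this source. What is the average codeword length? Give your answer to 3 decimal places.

2.620 bits/symbol

Probabilities are the counts divided by 295.
Repeatedly combine the two least-probable nodes; the expected code length is the sum of the merged weights.
merge 33/295 + 9/59 → 78/295
merge 52/295 + 53/295 → 21/59
merge 53/295 + 1/5 → 112/295
merge 78/295 + 21/59 → 183/295
merge 112/295 + 183/295 → 1
L = 78/295 + 21/59 + 112/295 + 183/295 + 1 = 773/295 ≈ 2.620 bits/symbol.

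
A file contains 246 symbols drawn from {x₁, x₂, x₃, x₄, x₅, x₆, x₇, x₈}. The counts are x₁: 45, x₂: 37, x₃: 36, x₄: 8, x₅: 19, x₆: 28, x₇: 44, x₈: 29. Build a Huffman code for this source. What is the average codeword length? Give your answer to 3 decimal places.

2.927 bits/symbol

Probabilities are the counts divided by 246.
Repeatedly combine the two least-probable nodes; the expected code length is the sum of the merged weights.
merge 4/123 + 19/246 → 9/82
merge 9/82 + 14/123 → 55/246
merge 29/246 + 6/41 → 65/246
merge 37/246 + 22/123 → 27/82
merge 15/82 + 55/246 → 50/123
merge 65/246 + 27/82 → 73/123
merge 50/123 + 73/123 → 1
L = 9/82 + 55/246 + 65/246 + 27/82 + 50/123 + 73/123 + 1 = 120/41 ≈ 2.927 bits/symbol.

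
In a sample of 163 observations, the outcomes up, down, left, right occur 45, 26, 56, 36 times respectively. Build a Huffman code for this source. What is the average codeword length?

2 bits/symbol

Probabilities are the counts divided by 163.
Repeatedly combine the two least-probable nodes; the expected code length is the sum of the merged weights.
merge 26/163 + 36/163 → 62/163
merge 45/163 + 56/163 → 101/163
merge 62/163 + 101/163 → 1
L = 62/163 + 101/163 + 1 = 2 bits/symbol.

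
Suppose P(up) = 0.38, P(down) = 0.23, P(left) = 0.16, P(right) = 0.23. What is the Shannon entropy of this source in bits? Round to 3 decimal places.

H = −Σ pᵢ log₂ pᵢ.
−0.38·log₂(0.38) = 0.5305
−0.23·log₂(0.23) = 0.4877
−0.16·log₂(0.16) = 0.4230
−0.23·log₂(0.23) = 0.4877
Sum ≈ 1.9288 → 1.929 bits.

1.929 bits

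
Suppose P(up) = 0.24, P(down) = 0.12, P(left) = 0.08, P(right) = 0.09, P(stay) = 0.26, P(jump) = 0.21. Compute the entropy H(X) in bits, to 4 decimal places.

2.4435 bits

H = −Σ pᵢ log₂ pᵢ.
−0.24·log₂(0.24) = 0.4941
−0.12·log₂(0.12) = 0.3671
−0.08·log₂(0.08) = 0.2915
−0.09·log₂(0.09) = 0.3127
−0.26·log₂(0.26) = 0.5053
−0.21·log₂(0.21) = 0.4728
Sum ≈ 2.4435 → 2.4435 bits.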